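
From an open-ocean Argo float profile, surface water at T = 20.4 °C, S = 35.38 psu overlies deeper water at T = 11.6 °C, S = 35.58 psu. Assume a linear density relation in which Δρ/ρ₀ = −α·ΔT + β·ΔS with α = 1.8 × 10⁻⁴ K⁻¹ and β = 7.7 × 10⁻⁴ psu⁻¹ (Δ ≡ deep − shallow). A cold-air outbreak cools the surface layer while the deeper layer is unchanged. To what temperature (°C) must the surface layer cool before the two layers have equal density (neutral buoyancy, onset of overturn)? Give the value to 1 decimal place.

Neutral buoyancy requires Δρ = 0, i.e. −α(T_deep − T_surf′) + β(S_deep − S_surf) = 0.
T_surf′ = T_deep − (β/α)·ΔS = 11.6 − (7.7 × 10⁻⁴/1.8 × 10⁻⁴)·(+0.20) = 10.744 °C.
Cooling required: 20.4 − (10.744) = 9.656 °C.

10.7 °C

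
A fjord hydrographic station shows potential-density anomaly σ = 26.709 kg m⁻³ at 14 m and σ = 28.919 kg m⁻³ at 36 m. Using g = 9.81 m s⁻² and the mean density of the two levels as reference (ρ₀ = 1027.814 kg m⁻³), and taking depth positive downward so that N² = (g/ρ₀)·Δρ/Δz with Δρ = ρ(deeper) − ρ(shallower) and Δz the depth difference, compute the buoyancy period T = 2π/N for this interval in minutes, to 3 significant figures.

Δρ = 1028.919 − 1026.709 = 2.210 kg m⁻³ over Δz = 36 − 14 = 22 m.
N² = (9.81/1027.814) × (2.210/22) = 9.5879 × 10⁻⁴ s⁻².
N = √(9.5879 × 10⁻⁴) = 0.030964 rad s⁻¹, so T = 2π/N = 202.92 s = 3.3820 min ≈ 3.38 min.
N² > 0, so the interval is statically stable.

3.38 min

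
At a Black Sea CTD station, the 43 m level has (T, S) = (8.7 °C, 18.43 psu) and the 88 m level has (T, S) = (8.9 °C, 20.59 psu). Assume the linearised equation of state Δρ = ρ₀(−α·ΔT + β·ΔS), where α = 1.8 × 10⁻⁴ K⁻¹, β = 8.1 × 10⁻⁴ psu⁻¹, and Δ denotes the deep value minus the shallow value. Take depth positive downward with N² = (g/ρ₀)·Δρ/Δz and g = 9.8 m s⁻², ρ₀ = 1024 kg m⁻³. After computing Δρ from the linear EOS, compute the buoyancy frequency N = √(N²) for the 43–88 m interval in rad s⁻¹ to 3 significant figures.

0.0193 rad s⁻¹

ΔT = +0.2 K, ΔS = +2.16 psu (deep − shallow).
Δρ/ρ₀ = −αΔT + βΔS = -3.60 × 10⁻⁵ + 1.7496 × 10⁻³ = 1.7136 × 10⁻³, so Δρ ≈ 1.755 kg m⁻³.
N² = (g/ρ₀)·Δρ/Δz = g·(Δρ/ρ₀)/Δz = 9.8 × 1.7136 × 10⁻³ / 45 = 3.7318 × 10⁻⁴ s⁻².
N = √(3.7318 × 10⁻⁴) = 0.019318 rad s⁻¹ ≈ 0.0193 rad s⁻¹.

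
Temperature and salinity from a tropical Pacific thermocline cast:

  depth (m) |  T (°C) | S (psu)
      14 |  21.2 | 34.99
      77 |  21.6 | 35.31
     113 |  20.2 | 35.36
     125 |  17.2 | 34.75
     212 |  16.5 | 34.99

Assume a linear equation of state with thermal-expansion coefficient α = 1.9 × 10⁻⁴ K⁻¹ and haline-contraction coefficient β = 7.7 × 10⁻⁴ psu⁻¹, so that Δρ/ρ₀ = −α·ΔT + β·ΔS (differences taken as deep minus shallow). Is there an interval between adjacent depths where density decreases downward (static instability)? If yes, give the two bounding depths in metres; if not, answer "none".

none

Evaluate Δρ/ρ₀ = −αΔT + βΔS across each adjacent pair:
  14–77 m: −αΔT+βΔS = −(1.9 × 10⁻⁴)(+0.4)+(7.7 × 10⁻⁴)(+0.32) = 1.7 × 10⁻⁴ → stable
  77–113 m: −αΔT+βΔS = −(1.9 × 10⁻⁴)(-1.4)+(7.7 × 10⁻⁴)(+0.05) = 3.0 × 10⁻⁴ → stable
  113–125 m: −αΔT+βΔS = −(1.9 × 10⁻⁴)(-3.0)+(7.7 × 10⁻⁴)(-0.61) = 1.0 × 10⁻⁴ → stable
  125–212 m: −αΔT+βΔS = −(1.9 × 10⁻⁴)(-0.7)+(7.7 × 10⁻⁴)(+0.24) = 3.2 × 10⁻⁴ → stable
Every interval has Δρ > 0: the column is stably stratified throughout.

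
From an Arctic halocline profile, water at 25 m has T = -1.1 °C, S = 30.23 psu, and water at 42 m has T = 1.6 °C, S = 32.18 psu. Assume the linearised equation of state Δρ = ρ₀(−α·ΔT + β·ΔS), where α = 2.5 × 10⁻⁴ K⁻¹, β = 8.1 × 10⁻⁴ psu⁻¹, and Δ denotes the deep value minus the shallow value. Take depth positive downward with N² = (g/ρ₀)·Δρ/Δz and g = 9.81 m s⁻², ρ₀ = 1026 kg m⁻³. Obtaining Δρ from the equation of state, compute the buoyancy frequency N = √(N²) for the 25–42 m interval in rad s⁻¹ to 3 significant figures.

ΔT = +2.7 K, ΔS = +1.95 psu (deep − shallow).
Δρ/ρ₀ = −αΔT + βΔS = -6.75 × 10⁻⁴ + 1.5795 × 10⁻³ = 9.045 × 10⁻⁴, so Δρ ≈ 0.9280 kg m⁻³.
N² = (g/ρ₀)·Δρ/Δz = g·(Δρ/ρ₀)/Δz = 9.81 × 9.045 × 10⁻⁴ / 17 = 5.2195 × 10⁻⁴ s⁻².
N = √(5.2195 × 10⁻⁴) = 0.022846 rad s⁻¹ ≈ 0.0228 rad s⁻¹.

0.0228 rad s⁻¹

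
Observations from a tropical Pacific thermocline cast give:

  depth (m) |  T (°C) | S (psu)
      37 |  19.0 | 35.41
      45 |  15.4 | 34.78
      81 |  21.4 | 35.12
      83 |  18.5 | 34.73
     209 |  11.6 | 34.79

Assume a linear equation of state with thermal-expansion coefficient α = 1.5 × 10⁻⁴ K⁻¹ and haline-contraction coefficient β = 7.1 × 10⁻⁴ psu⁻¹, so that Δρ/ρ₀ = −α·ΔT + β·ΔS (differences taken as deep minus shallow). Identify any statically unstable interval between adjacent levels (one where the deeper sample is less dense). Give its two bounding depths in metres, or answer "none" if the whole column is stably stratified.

Evaluate Δρ/ρ₀ = −αΔT + βΔS across each adjacent pair:
  37–45 m: −αΔT+βΔS = −(1.5 × 10⁻⁴)(-3.6)+(7.1 × 10⁻⁴)(-0.63) = 9.3 × 10⁻⁵ → stable
  45–81 m: −αΔT+βΔS = −(1.5 × 10⁻⁴)(+6.0)+(7.1 × 10⁻⁴)(+0.34) = -6.6 × 10⁻⁴ → UNSTABLE
  81–83 m: −αΔT+βΔS = −(1.5 × 10⁻⁴)(-2.9)+(7.1 × 10⁻⁴)(-0.39) = 1.6 × 10⁻⁴ → stable
  83–209 m: −αΔT+βΔS = −(1.5 × 10⁻⁴)(-6.9)+(7.1 × 10⁻⁴)(+0.06) = 1.1 × 10⁻³ → stable
The 45–81 m interval has Δρ < 0: lighter water underlies denser water.

45–81 m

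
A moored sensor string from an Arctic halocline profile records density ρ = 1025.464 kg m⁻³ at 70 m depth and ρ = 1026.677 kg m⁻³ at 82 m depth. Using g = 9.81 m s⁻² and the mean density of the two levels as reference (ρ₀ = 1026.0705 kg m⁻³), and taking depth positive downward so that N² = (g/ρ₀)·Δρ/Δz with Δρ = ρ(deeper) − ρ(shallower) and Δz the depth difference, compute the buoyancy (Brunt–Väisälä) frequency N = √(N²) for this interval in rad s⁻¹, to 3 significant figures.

0.0311 rad s⁻¹

Δρ = 1026.677 − 1025.464 = 1.213 kg m⁻³ over Δz = 82 − 70 = 12 m.
N² = (9.81/1026.0705) × (1.213/12) = 9.6643 × 10⁻⁴ s⁻².
N = √(9.6643 × 10⁻⁴) = 0.031087 rad s⁻¹ ≈ 0.0311 rad s⁻¹.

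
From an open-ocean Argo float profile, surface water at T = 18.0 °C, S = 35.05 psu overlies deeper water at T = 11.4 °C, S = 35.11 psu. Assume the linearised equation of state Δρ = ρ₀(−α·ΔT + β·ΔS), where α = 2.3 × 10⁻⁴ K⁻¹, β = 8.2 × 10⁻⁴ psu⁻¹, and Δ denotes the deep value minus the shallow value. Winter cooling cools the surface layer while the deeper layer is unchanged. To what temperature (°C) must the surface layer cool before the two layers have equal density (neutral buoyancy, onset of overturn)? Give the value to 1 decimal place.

11.2 °C

Neutral buoyancy requires Δρ = 0, i.e. −α(T_deep − T_surf′) + β(S_deep − S_surf) = 0.
T_surf′ = T_deep − (β/α)·ΔS = 11.4 − (8.2 × 10⁻⁴/2.3 × 10⁻⁴)·(+0.06) = 11.186 °C.
Cooling required: 18.0 − (11.186) = 6.814 °C.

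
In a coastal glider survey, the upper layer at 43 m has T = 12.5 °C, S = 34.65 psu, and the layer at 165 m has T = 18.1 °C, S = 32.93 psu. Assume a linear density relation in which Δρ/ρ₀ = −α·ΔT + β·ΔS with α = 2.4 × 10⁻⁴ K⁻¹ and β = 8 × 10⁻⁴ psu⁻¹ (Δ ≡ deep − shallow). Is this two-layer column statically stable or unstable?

unstable

ΔT = 18.1 − 12.5 = +5.6 K and ΔS = 32.93 − 34.65 = -1.72 psu (deep − shallow).
−αΔT = -1.344 × 10⁻³; βΔS = -1.376 × 10⁻³; sum Δρ/ρ₀ = -2.72 × 10⁻³.
Δρ/ρ₀ < 0, so Δρ < 0: deeper water is lighter → statically unstable; the column would overturn.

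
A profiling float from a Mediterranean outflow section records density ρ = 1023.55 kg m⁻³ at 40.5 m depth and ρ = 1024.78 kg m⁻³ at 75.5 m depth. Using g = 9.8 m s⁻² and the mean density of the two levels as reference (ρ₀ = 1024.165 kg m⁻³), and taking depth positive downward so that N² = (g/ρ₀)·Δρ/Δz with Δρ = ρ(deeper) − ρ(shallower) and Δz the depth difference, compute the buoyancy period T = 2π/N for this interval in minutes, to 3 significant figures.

5.71 min

Δρ = 1024.78 − 1023.55 = 1.23 kg m⁻³ over Δz = 75.5 − 40.5 = 35 m.
N² = (9.8/1024.165) × (1.23/35) = 3.3627 × 10⁻⁴ s⁻².
N = √(3.3627 × 10⁻⁴) = 0.018338 rad s⁻¹, so T = 2π/N = 342.63 s = 5.7105 min ≈ 5.71 min.
N² > 0, so the interval is statically stable.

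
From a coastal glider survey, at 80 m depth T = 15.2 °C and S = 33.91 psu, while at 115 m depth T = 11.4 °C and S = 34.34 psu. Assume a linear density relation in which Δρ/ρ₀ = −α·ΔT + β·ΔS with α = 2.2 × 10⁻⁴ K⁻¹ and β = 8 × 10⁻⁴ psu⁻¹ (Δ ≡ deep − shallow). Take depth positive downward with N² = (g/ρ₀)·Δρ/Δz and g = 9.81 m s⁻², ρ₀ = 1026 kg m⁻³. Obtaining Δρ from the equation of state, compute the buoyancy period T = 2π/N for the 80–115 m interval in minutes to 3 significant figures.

ΔT = -3.8 K, ΔS = +0.43 psu (deep − shallow).
Δρ/ρ₀ = −αΔT + βΔS = 8.36 × 10⁻⁴ + 3.44 × 10⁻⁴ = 1.18 × 10⁻³, so Δρ ≈ 1.211 kg m⁻³.
N² = (g/ρ₀)·Δρ/Δz = g·(Δρ/ρ₀)/Δz = 9.81 × 1.18 × 10⁻³ / 35 = 3.3074 × 10⁻⁴ s⁻².
N = √(3.3074 × 10⁻⁴) = 0.018186 rad s⁻¹ → T = 2π/N = 345.50 s = 5.7583 min ≈ 5.76 min.

5.76 min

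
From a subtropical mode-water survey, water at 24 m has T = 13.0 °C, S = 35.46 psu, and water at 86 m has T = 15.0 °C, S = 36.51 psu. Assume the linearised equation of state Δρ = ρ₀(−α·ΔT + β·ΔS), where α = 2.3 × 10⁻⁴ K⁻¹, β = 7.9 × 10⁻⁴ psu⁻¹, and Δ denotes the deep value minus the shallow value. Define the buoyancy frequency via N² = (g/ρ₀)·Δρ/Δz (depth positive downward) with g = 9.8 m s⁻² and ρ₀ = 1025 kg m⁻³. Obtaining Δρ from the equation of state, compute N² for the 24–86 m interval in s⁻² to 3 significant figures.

5.84 × 10⁻⁵ s⁻²

ΔT = +2.0 K, ΔS = +1.05 psu (deep − shallow).
Δρ/ρ₀ = −αΔT + βΔS = -4.60 × 10⁻⁴ + 8.295 × 10⁻⁴ = 3.695 × 10⁻⁴, so Δρ ≈ 0.3787 kg m⁻³.
N² = (g/ρ₀)·Δρ/Δz = g·(Δρ/ρ₀)/Δz = 9.8 × 3.695 × 10⁻⁴ / 62 = 5.8405 × 10⁻⁵ s⁻² ≈ 5.84 × 10⁻⁵ s⁻².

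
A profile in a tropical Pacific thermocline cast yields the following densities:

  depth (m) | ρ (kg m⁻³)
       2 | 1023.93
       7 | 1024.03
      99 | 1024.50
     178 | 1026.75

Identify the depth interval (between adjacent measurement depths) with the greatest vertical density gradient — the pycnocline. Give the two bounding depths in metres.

Compute the density gradient over each adjacent pair:
  2–7 m: Δρ/Δz = 0.10/5 = 0.020 kg m⁻⁴
  7–99 m: Δρ/Δz = 0.47/92 = 5.1 × 10⁻³ kg m⁻⁴
  99–178 m: Δρ/Δz = 2.25/79 = 0.028 kg m⁻⁴
The largest gradient is in the 99–178 m interval — the pycnocline.

99–178 m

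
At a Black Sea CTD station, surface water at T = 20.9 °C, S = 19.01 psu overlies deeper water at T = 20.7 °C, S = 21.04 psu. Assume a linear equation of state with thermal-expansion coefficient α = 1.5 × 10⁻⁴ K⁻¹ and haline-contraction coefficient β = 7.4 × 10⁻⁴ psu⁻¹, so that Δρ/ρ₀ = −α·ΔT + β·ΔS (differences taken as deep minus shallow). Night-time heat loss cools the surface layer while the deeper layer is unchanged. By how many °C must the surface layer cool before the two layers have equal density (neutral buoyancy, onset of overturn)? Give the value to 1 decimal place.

10.2 °C

Neutral buoyancy requires Δρ = 0, i.e. −α(T_deep − T_surf′) + β(S_deep − S_surf) = 0.
T_surf′ = T_deep − (β/α)·ΔS = 20.7 − (7.4 × 10⁻⁴/1.5 × 10⁻⁴)·(+2.03) = 10.685 °C.
Cooling required: 20.9 − (10.685) = 10.215 °C.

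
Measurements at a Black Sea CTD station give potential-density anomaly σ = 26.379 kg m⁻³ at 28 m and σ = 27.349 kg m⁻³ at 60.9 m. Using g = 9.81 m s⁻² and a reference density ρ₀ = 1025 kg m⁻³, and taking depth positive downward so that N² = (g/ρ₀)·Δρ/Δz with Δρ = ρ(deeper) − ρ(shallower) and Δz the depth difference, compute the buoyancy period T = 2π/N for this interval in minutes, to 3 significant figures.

Δρ = 1027.349 − 1026.379 = 0.970 kg m⁻³ over Δz = 60.9 − 28 = 32.9 m.
N² = (9.81/1025) × (0.970/32.9) = 2.8218 × 10⁻⁴ s⁻².
N = √(2.8218 × 10⁻⁴) = 0.016798 rad s⁻¹, so T = 2π/N = 374.04 s = 6.2340 min ≈ 6.23 min.
N² > 0, so the interval is statically stable.

6.23 min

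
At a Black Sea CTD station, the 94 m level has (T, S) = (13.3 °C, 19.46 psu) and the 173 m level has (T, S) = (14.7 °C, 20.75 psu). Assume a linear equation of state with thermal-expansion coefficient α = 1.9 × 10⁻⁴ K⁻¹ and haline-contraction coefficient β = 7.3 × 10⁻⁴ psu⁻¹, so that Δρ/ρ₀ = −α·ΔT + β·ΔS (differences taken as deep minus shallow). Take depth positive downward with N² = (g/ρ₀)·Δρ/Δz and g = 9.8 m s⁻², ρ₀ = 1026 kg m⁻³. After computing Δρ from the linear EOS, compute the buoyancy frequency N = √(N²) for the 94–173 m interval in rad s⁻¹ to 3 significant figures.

9.16 × 10⁻³ rad s⁻¹

ΔT = +1.4 K, ΔS = +1.29 psu (deep − shallow).
Δρ/ρ₀ = −αΔT + βΔS = -2.66 × 10⁻⁴ + 9.417 × 10⁻⁴ = 6.757 × 10⁻⁴, so Δρ ≈ 0.6933 kg m⁻³.
N² = (g/ρ₀)·Δρ/Δz = g·(Δρ/ρ₀)/Δz = 9.8 × 6.757 × 10⁻⁴ / 79 = 8.3821 × 10⁻⁵ s⁻².
N = √(8.3821 × 10⁻⁵) = 9.1554 × 10⁻³ rad s⁻¹ ≈ 9.16 × 10⁻³ rad s⁻¹.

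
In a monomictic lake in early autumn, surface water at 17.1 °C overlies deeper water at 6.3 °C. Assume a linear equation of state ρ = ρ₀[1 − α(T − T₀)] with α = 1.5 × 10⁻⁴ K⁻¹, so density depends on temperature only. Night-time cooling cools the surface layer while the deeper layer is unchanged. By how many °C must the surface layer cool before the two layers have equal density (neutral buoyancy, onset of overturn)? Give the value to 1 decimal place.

With temperature the only control, equal density requires T_surf′ = T_deep.
T_surf′ = 6.3 °C.
Cooling required: 17.1 − 6.3 = 10.8 °C.

10.8 °C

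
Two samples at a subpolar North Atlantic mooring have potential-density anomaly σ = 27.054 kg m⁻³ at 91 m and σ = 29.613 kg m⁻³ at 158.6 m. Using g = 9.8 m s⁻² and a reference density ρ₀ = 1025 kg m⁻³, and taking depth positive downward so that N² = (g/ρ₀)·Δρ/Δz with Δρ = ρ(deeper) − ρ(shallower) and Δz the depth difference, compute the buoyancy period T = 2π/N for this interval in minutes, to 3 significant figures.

Δρ = 1029.613 − 1027.054 = 2.559 kg m⁻³ over Δz = 158.6 − 91 = 67.6 m.
N² = (9.8/1025) × (2.559/67.6) = 3.6193 × 10⁻⁴ s⁻².
N = √(3.6193 × 10⁻⁴) = 0.019024 rad s⁻¹, so T = 2π/N = 330.28 s = 5.5047 min ≈ 5.50 min.
Since Δρ > 0 the layer is stably stratified.

5.50 min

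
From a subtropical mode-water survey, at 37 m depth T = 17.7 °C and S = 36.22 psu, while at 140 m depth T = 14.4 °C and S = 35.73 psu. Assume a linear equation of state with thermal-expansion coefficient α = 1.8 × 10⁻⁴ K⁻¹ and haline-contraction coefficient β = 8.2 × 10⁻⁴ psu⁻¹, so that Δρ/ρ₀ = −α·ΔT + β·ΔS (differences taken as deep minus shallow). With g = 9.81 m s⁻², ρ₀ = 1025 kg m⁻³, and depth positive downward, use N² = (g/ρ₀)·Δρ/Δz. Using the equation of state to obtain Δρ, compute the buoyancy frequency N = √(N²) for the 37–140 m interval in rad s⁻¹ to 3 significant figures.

ΔT = -3.3 K, ΔS = -0.49 psu (deep − shallow).
Δρ/ρ₀ = −αΔT + βΔS = 5.94 × 10⁻⁴ − 4.018 × 10⁻⁴ = 1.922 × 10⁻⁴, so Δρ ≈ 0.1970 kg m⁻³.
N² = (g/ρ₀)·Δρ/Δz = g·(Δρ/ρ₀)/Δz = 9.81 × 1.922 × 10⁻⁴ / 103 = 1.8306 × 10⁻⁵ s⁻².
N = √(1.8306 × 10⁻⁵) = 4.2786 × 10⁻³ rad s⁻¹ ≈ 4.28 × 10⁻³ rad s⁻¹.

4.28 × 10⁻³ rad s⁻¹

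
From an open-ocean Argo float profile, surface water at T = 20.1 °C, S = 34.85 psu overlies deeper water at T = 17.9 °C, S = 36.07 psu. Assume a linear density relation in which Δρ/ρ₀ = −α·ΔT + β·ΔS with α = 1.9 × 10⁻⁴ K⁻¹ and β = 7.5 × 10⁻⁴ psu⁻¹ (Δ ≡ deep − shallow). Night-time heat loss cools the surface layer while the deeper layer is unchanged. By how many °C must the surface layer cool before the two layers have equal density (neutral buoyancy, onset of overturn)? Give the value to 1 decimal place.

Neutral buoyancy requires Δρ = 0, i.e. −α(T_deep − T_surf′) + β(S_deep − S_surf) = 0.
T_surf′ = T_deep − (β/α)·ΔS = 17.9 − (7.5 × 10⁻⁴/1.9 × 10⁻⁴)·(+1.22) = 13.084 °C.
Cooling required: 20.1 − (13.084) = 7.016 °C.

7.0 °C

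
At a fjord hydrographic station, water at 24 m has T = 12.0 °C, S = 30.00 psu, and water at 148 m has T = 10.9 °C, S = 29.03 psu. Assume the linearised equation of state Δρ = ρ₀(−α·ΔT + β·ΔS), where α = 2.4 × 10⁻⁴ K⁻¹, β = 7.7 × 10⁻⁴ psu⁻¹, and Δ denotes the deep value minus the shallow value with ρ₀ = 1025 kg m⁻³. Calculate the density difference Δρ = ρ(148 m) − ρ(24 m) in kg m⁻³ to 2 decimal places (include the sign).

-0.49 kg m⁻³

ΔT = -1.1 K, ΔS = -0.97 psu (deep − shallow).
Δρ/ρ₀ = −(2.4 × 10⁻⁴)(-1.1) + (7.7 × 10⁻⁴)(-0.97) = -4.829 × 10⁻⁴.
Δρ = 1025 × (-4.829 × 10⁻⁴) = -0.49 kg m⁻³.
Negative Δρ: lighter below, statically unstable.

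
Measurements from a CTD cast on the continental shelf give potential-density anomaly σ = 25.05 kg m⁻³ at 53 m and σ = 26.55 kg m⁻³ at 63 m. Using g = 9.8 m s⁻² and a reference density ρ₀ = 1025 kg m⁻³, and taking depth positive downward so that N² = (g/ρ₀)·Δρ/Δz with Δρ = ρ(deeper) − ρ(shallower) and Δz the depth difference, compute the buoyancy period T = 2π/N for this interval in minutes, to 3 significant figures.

Δρ = 1026.55 − 1025.05 = 1.50 kg m⁻³ over Δz = 63 − 53 = 10 m.
N² = (9.8/1025) × (1.50/10) = 1.4341 × 10⁻³ s⁻².
N = √(1.4341 × 10⁻³) = 0.037870 rad s⁻¹, so T = 2π/N = 165.91 s = 2.7652 min ≈ 2.77 min.

2.77 min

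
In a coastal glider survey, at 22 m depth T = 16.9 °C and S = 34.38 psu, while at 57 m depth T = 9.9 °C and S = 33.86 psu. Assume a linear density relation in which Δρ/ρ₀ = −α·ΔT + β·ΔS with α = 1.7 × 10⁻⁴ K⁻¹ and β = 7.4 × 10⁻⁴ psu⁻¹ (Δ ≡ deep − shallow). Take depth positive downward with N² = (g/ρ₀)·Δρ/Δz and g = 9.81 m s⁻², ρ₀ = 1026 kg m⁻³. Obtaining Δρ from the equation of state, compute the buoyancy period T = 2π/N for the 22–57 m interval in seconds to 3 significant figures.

418 s

ΔT = -7.0 K, ΔS = -0.52 psu (deep − shallow).
Δρ/ρ₀ = −αΔT + βΔS = 1.19 × 10⁻³ − 3.848 × 10⁻⁴ = 8.052 × 10⁻⁴, so Δρ ≈ 0.8261 kg m⁻³.
N² = (g/ρ₀)·Δρ/Δz = g·(Δρ/ρ₀)/Δz = 9.81 × 8.052 × 10⁻⁴ / 35 = 2.2569 × 10⁻⁴ s⁻².
N = √(2.2569 × 10⁻⁴) = 0.015023 rad s⁻¹ → T = 2π/N = 418.24 s ≈ 418 s.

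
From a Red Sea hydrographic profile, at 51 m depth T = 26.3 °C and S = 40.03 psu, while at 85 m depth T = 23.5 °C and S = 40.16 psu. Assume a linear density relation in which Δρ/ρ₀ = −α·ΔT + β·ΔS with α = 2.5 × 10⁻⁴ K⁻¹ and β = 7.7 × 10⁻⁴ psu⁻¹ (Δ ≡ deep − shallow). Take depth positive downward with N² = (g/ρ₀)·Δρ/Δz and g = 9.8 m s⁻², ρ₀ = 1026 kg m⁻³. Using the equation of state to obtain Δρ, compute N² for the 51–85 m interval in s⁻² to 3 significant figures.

ΔT = -2.8 K, ΔS = +0.13 psu (deep − shallow).
Δρ/ρ₀ = −αΔT + βΔS = 7.00 × 10⁻⁴ + 1.001 × 10⁻⁴ = 8.001 × 10⁻⁴, so Δρ ≈ 0.8209 kg m⁻³.
N² = (g/ρ₀)·Δρ/Δz = g·(Δρ/ρ₀)/Δz = 9.8 × 8.001 × 10⁻⁴ / 34 = 2.3062 × 10⁻⁴ s⁻² ≈ 2.31 × 10⁻⁴ s⁻².

2.31 × 10⁻⁴ s⁻²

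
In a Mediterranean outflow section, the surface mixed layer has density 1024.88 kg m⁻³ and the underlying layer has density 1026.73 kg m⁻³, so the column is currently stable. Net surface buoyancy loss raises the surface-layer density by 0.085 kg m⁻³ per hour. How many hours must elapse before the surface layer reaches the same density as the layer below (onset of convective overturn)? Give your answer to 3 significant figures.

Density deficit of the surface layer: 1026.73 − 1024.88 = 1.85 kg m⁻³.
Required change = 1.85 / 0.085 = 21.8 hours.

21.8 hours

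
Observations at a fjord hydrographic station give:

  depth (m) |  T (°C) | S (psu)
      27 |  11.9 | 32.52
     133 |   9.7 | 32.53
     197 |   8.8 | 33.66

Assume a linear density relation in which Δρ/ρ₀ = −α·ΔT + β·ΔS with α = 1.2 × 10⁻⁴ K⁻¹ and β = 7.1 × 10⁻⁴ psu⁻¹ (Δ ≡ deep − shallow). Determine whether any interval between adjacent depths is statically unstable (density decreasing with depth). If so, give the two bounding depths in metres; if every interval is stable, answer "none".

Evaluate Δρ/ρ₀ = −αΔT + βΔS across each adjacent pair:
  27–133 m: −αΔT+βΔS = −(1.2 × 10⁻⁴)(-2.2)+(7.1 × 10⁻⁴)(+0.01) = 2.7 × 10⁻⁴ → stable
  133–197 m: −αΔT+βΔS = −(1.2 × 10⁻⁴)(-0.9)+(7.1 × 10⁻⁴)(+1.13) = 9.1 × 10⁻⁴ → stable
Every interval has Δρ > 0: the column is stably stratified throughout.

none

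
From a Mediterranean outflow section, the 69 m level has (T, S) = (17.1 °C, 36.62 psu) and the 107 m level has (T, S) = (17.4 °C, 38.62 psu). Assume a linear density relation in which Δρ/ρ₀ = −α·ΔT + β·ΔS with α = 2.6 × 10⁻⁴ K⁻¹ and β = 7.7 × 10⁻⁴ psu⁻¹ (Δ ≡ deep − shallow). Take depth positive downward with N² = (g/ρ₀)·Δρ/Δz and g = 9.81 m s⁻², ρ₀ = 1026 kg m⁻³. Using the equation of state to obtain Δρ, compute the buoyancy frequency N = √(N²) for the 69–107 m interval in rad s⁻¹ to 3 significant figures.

ΔT = +0.3 K, ΔS = +2.00 psu (deep − shallow).
Δρ/ρ₀ = −αΔT + βΔS = -7.80 × 10⁻⁵ + 1.54 × 10⁻³ = 1.462 × 10⁻³, so Δρ ≈ 1.500 kg m⁻³.
N² = (g/ρ₀)·Δρ/Δz = g·(Δρ/ρ₀)/Δz = 9.81 × 1.462 × 10⁻³ / 38 = 3.7743 × 10⁻⁴ s⁻².
N = √(3.7743 × 10⁻⁴) = 0.019428 rad s⁻¹ ≈ 0.0194 rad s⁻¹.

0.0194 rad s⁻¹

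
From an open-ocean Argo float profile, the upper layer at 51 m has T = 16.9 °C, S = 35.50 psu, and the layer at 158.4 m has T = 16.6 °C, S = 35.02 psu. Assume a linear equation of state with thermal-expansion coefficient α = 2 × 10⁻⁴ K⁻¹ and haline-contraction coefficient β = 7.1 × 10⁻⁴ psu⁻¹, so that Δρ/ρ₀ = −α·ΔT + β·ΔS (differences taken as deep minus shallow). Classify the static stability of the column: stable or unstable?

unstable

ΔT = 16.6 − 16.9 = -0.3 K and ΔS = 35.02 − 35.50 = -0.48 psu (deep − shallow).
−αΔT = 6.00 × 10⁻⁵; βΔS = -3.408 × 10⁻⁴; sum Δρ/ρ₀ = -2.808 × 10⁻⁴.
Δρ/ρ₀ < 0, so Δρ < 0: deeper water is lighter → statically unstable; the column would overturn.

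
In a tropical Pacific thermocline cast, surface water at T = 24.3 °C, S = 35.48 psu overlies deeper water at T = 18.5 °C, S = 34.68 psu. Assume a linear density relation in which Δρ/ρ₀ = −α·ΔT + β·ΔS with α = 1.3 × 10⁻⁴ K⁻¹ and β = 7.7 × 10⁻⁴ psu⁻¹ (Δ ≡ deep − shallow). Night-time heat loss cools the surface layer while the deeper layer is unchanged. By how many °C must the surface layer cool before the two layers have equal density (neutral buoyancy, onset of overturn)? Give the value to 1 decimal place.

1.1 °C

Neutral buoyancy requires Δρ = 0, i.e. −α(T_deep − T_surf′) + β(S_deep − S_surf) = 0.
T_surf′ = T_deep − (β/α)·ΔS = 18.5 − (7.7 × 10⁻⁴/1.3 × 10⁻⁴)·(-0.80) = 23.238 °C.
Cooling required: 24.3 − (23.238) = 1.062 °C.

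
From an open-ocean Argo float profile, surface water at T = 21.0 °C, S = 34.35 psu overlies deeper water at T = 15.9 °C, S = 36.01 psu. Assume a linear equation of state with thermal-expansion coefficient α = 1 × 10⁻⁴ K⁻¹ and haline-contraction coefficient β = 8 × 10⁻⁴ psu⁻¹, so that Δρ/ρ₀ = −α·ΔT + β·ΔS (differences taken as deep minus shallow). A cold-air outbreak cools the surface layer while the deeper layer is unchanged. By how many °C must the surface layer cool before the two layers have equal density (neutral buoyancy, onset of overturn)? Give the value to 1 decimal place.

18.4 °C

Neutral buoyancy requires Δρ = 0, i.e. −α(T_deep − T_surf′) + β(S_deep − S_surf) = 0.
T_surf′ = T_deep − (β/α)·ΔS = 15.9 − (8 × 10⁻⁴/1 × 10⁻⁴)·(+1.66) = 2.620 °C.
Cooling required: 21.0 − (2.620) = 18.380 °C.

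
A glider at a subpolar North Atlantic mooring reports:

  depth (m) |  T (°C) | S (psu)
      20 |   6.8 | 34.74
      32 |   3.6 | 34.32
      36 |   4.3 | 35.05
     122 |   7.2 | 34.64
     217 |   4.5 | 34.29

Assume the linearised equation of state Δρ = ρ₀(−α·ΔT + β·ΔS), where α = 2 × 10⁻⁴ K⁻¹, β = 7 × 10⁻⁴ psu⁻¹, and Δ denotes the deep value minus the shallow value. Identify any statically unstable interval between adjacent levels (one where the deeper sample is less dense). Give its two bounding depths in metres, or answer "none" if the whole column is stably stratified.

Evaluate Δρ/ρ₀ = −αΔT + βΔS across each adjacent pair:
  20–32 m: −αΔT+βΔS = −(2 × 10⁻⁴)(-3.2)+(7 × 10⁻⁴)(-0.42) = 3.5 × 10⁻⁴ → stable
  32–36 m: −αΔT+βΔS = −(2 × 10⁻⁴)(+0.7)+(7 × 10⁻⁴)(+0.73) = 3.7 × 10⁻⁴ → stable
  36–122 m: −αΔT+βΔS = −(2 × 10⁻⁴)(+2.9)+(7 × 10⁻⁴)(-0.41) = -8.7 × 10⁻⁴ → UNSTABLE
  122–217 m: −αΔT+βΔS = −(2 × 10⁻⁴)(-2.7)+(7 × 10⁻⁴)(-0.35) = 3.0 × 10⁻⁴ → stable
The 36–122 m interval has Δρ < 0: lighter water underlies denser water.

36–122 m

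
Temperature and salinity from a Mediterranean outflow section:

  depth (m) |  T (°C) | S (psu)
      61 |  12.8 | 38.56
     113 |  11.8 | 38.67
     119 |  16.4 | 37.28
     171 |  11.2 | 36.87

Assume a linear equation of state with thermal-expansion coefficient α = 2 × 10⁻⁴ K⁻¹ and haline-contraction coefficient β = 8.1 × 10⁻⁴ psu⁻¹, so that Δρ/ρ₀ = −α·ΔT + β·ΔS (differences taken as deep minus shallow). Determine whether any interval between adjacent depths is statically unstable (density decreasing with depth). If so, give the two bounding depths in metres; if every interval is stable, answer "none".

Evaluate Δρ/ρ₀ = −αΔT + βΔS across each adjacent pair:
  61–113 m: −αΔT+βΔS = −(2 × 10⁻⁴)(-1.0)+(8.1 × 10⁻⁴)(+0.11) = 2.9 × 10⁻⁴ → stable
  113–119 m: −αΔT+βΔS = −(2 × 10⁻⁴)(+4.6)+(8.1 × 10⁻⁴)(-1.39) = -2.0 × 10⁻³ → UNSTABLE
  119–171 m: −αΔT+βΔS = −(2 × 10⁻⁴)(-5.2)+(8.1 × 10⁻⁴)(-0.41) = 7.1 × 10⁻⁴ → stable
The 113–119 m interval has Δρ < 0: lighter water underlies denser water.

113–119 m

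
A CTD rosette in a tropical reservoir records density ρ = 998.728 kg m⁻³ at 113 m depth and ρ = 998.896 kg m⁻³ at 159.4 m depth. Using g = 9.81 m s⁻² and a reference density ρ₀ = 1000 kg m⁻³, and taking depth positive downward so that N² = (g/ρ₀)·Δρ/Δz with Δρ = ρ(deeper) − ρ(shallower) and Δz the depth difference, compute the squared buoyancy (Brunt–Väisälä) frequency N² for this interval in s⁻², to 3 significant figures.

3.55 × 10⁻⁵ s⁻²

Δρ = 998.896 − 998.728 = 0.168 kg m⁻³ over Δz = 159.4 − 113 = 46.4 m.
N² = (9.81/1000) × (0.168/46.4) = 3.5519 × 10⁻⁵ s⁻² ≈ 3.55 × 10⁻⁵ s⁻².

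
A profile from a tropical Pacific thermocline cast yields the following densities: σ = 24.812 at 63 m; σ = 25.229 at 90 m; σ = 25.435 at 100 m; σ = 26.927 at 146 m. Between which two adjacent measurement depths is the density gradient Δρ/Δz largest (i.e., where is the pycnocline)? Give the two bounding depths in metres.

100–146 m

Compute the density gradient over each adjacent pair:
  63–90 m: Δρ/Δz = 0.417/27 = 0.015 kg m⁻⁴
  90–100 m: Δρ/Δz = 0.206/10 = 0.021 kg m⁻⁴
  100–146 m: Δρ/Δz = 1.492/46 = 0.032 kg m⁻⁴
The largest gradient is in the 100–146 m interval — the pycnocline.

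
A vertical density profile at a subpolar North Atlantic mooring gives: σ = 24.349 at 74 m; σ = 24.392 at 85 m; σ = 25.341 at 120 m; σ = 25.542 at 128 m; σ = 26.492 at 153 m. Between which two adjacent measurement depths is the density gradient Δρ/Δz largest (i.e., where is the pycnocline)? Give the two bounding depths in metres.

128–153 m

Compute the density gradient over each adjacent pair:
  74–85 m: Δρ/Δz = 0.043/11 = 3.9 × 10⁻³ kg m⁻⁴
  85–120 m: Δρ/Δz = 0.949/35 = 0.027 kg m⁻⁴
  120–128 m: Δρ/Δz = 0.201/8 = 0.025 kg m⁻⁴
  128–153 m: Δρ/Δz = 0.950/25 = 0.038 kg m⁻⁴
The largest gradient is in the 128–153 m interval — the pycnocline.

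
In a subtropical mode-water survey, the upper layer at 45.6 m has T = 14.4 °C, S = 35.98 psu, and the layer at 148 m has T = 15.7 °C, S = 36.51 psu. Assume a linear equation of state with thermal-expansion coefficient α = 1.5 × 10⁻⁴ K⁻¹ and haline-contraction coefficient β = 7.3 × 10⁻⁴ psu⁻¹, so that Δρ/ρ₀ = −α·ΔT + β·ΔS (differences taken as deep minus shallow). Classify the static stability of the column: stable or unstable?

stable

ΔT = 15.7 − 14.4 = +1.3 K and ΔS = 36.51 − 35.98 = +0.53 psu (deep − shallow).
−αΔT = -1.95 × 10⁻⁴; βΔS = 3.869 × 10⁻⁴; sum Δρ/ρ₀ = 1.919 × 10⁻⁴.
Δρ/ρ₀ > 0, so Δρ > 0: deeper water is denser → statically stable.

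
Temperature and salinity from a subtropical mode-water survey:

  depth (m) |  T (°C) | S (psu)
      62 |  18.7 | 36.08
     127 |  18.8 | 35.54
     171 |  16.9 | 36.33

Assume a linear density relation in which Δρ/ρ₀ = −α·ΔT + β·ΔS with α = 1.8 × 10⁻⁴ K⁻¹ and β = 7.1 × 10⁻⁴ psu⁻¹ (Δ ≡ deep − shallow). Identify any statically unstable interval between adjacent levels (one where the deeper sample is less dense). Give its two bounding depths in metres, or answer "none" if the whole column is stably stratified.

62–127 m

Evaluate Δρ/ρ₀ = −αΔT + βΔS across each adjacent pair:
  62–127 m: −αΔT+βΔS = −(1.8 × 10⁻⁴)(+0.1)+(7.1 × 10⁻⁴)(-0.54) = -4.0 × 10⁻⁴ → UNSTABLE
  127–171 m: −αΔT+βΔS = −(1.8 × 10⁻⁴)(-1.9)+(7.1 × 10⁻⁴)(+0.79) = 9.0 × 10⁻⁴ → stable
The 62–127 m interval has Δρ < 0: lighter water underlies denser water.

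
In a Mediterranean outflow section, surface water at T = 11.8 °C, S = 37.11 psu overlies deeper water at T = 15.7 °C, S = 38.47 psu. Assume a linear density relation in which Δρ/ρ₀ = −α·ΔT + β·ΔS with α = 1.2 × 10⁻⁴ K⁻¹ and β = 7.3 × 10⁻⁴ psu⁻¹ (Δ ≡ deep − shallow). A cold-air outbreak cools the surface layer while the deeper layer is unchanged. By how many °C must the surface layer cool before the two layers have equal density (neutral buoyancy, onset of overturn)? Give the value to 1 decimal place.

4.4 °C

Neutral buoyancy requires Δρ = 0, i.e. −α(T_deep − T_surf′) + β(S_deep − S_surf) = 0.
T_surf′ = T_deep − (β/α)·ΔS = 15.7 − (7.3 × 10⁻⁴/1.2 × 10⁻⁴)·(+1.36) = 7.427 °C.
Cooling required: 11.8 − (7.427) = 4.373 °C.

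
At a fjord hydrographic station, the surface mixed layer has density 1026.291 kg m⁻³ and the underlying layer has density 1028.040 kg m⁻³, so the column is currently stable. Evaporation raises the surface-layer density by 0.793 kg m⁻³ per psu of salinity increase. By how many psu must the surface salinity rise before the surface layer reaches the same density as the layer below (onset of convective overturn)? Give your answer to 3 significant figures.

Density deficit of the surface layer: 1028.040 − 1026.291 = 1.749 kg m⁻³.
Required change = 1.749 / 0.793 = 2.21 psu.

2.21 psu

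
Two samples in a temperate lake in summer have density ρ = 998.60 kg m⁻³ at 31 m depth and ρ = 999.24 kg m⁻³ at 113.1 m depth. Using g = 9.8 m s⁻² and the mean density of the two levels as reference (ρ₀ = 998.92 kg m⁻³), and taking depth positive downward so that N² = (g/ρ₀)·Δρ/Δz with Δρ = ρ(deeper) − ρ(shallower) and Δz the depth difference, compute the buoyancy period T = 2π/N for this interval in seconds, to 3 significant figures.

718 s

Δρ = 999.24 − 998.60 = 0.64 kg m⁻³ over Δz = 113.1 − 31 = 82.1 m.
N² = (9.8/998.92) × (0.64/82.1) = 7.6477 × 10⁻⁵ s⁻².
N = √(7.6477 × 10⁻⁵) = 8.7451 × 10⁻³ rad s⁻¹, so T = 2π/N = 718.48 s ≈ 718 s.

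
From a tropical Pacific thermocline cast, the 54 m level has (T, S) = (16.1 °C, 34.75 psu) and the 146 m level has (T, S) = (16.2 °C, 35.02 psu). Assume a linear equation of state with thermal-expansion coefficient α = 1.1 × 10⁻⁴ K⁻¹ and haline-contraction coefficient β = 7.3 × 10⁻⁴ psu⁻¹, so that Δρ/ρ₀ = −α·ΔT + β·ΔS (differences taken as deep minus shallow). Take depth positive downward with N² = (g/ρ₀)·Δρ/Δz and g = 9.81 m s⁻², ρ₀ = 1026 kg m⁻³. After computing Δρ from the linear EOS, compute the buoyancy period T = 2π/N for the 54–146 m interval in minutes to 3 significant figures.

23.5 min

ΔT = +0.1 K, ΔS = +0.27 psu (deep − shallow).
Δρ/ρ₀ = −αΔT + βΔS = -1.10 × 10⁻⁵ + 1.971 × 10⁻⁴ = 1.861 × 10⁻⁴, so Δρ ≈ 0.1909 kg m⁻³.
N² = (g/ρ₀)·Δρ/Δz = g·(Δρ/ρ₀)/Δz = 9.81 × 1.861 × 10⁻⁴ / 92 = 1.9844 × 10⁻⁵ s⁻².
N = √(1.9844 × 10⁻⁵) = 4.4547 × 10⁻³ rad s⁻¹ → T = 2π/N = 1.4105 × 10³ s = 23.508 min ≈ 23.5 min.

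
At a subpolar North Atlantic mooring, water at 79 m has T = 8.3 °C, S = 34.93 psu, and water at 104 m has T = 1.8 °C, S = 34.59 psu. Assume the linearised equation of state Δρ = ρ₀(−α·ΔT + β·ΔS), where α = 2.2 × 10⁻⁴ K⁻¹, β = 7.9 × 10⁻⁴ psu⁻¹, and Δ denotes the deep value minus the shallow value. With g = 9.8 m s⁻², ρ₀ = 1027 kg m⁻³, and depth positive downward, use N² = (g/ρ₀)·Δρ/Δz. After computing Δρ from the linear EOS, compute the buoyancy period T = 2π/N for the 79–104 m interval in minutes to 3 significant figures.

4.91 min

ΔT = -6.5 K, ΔS = -0.34 psu (deep − shallow).
Δρ/ρ₀ = −αΔT + βΔS = 1.43 × 10⁻³ − 2.686 × 10⁻⁴ = 1.1614 × 10⁻³, so Δρ ≈ 1.193 kg m⁻³.
N² = (g/ρ₀)·Δρ/Δz = g·(Δρ/ρ₀)/Δz = 9.8 × 1.1614 × 10⁻³ / 25 = 4.5527 × 10⁻⁴ s⁻².
N = √(4.5527 × 10⁻⁴) = 0.021337 rad s⁻¹ → T = 2π/N = 294.47 s = 4.9078 min ≈ 4.91 min.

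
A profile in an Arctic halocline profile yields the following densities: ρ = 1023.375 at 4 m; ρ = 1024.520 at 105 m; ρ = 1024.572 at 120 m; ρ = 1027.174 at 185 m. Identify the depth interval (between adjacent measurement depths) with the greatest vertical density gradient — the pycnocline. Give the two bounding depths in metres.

120–185 m

Compute the density gradient over each adjacent pair:
  4–105 m: Δρ/Δz = 1.145/101 = 0.011 kg m⁻⁴
  105–120 m: Δρ/Δz = 0.052/15 = 3.5 × 10⁻³ kg m⁻⁴
  120–185 m: Δρ/Δz = 2.602/65 = 0.040 kg m⁻⁴
The largest gradient is in the 120–185 m interval — the pycnocline.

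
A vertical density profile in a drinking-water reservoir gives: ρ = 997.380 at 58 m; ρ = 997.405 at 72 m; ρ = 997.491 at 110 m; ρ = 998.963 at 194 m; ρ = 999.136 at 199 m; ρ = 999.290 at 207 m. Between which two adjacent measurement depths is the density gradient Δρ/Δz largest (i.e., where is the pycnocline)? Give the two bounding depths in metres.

194–199 m

Compute the density gradient over each adjacent pair:
  58–72 m: Δρ/Δz = 0.025/14 = 1.8 × 10⁻³ kg m⁻⁴
  72–110 m: Δρ/Δz = 0.086/38 = 2.3 × 10⁻³ kg m⁻⁴
  110–194 m: Δρ/Δz = 1.472/84 = 0.018 kg m⁻⁴
  194–199 m: Δρ/Δz = 0.173/5 = 0.035 kg m⁻⁴
  199–207 m: Δρ/Δz = 0.154/8 = 0.019 kg m⁻⁴
The largest gradient is in the 194–199 m interval — the pycnocline.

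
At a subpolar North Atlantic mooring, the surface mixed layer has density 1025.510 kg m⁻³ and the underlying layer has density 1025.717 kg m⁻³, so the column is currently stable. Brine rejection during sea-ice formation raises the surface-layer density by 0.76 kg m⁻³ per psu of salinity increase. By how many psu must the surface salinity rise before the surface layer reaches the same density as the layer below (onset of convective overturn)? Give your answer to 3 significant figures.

0.272 psu

Density deficit of the surface layer: 1025.717 − 1025.510 = 0.207 kg m⁻³.
Required change = 0.207 / 0.76 = 0.272 psu.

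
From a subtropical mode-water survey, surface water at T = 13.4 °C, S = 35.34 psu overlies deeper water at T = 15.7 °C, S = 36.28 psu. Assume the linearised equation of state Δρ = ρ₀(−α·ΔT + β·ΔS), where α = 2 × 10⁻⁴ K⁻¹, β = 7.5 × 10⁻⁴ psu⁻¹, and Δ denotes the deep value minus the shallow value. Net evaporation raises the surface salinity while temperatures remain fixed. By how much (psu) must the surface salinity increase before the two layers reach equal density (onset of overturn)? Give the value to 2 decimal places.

Neutral buoyancy requires −α(T_deep − T_surf) + β(S_deep − S_surf′) = 0.
S_surf′ = S_deep − (α/β)·ΔT = 36.28 − (2 × 10⁻⁴/7.5 × 10⁻⁴)·(+2.3) = 35.6667 psu.
Increase required: 35.6667 − 35.34 = 0.3267 psu.

0.33 psu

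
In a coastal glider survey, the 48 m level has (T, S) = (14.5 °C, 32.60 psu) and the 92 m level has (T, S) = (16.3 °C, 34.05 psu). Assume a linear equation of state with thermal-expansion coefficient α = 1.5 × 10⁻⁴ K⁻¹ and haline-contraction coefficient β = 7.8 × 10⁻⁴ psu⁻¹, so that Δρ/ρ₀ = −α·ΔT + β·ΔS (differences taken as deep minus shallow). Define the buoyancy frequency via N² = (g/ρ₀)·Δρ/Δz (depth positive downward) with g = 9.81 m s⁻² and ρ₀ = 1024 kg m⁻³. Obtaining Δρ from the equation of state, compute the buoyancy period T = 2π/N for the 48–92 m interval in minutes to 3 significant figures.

7.56 min

ΔT = +1.8 K, ΔS = +1.45 psu (deep − shallow).
Δρ/ρ₀ = −αΔT + βΔS = -2.70 × 10⁻⁴ + 1.131 × 10⁻³ = 8.61 × 10⁻⁴, so Δρ ≈ 0.8817 kg m⁻³.
N² = (g/ρ₀)·Δρ/Δz = g·(Δρ/ρ₀)/Δz = 9.81 × 8.61 × 10⁻⁴ / 44 = 1.9196 × 10⁻⁴ s⁻².
N = √(1.9196 × 10⁻⁴) = 0.013855 rad s⁻¹ → T = 2π/N = 453.50 s = 7.5583 min ≈ 7.56 min.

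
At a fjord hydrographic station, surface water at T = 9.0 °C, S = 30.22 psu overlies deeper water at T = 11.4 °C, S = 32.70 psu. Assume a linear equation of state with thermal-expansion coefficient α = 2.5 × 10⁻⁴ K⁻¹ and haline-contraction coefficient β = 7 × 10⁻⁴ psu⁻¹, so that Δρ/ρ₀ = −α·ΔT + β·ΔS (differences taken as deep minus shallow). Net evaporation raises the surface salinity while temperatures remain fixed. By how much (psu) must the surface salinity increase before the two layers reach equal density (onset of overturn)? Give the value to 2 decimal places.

Neutral buoyancy requires −α(T_deep − T_surf) + β(S_deep − S_surf′) = 0.
S_surf′ = S_deep − (α/β)·ΔT = 32.70 − (2.5 × 10⁻⁴/7 × 10⁻⁴)·(+2.4) = 31.8429 psu.
Increase required: 31.8429 − 30.22 = 1.6229 psu.

1.62 psu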